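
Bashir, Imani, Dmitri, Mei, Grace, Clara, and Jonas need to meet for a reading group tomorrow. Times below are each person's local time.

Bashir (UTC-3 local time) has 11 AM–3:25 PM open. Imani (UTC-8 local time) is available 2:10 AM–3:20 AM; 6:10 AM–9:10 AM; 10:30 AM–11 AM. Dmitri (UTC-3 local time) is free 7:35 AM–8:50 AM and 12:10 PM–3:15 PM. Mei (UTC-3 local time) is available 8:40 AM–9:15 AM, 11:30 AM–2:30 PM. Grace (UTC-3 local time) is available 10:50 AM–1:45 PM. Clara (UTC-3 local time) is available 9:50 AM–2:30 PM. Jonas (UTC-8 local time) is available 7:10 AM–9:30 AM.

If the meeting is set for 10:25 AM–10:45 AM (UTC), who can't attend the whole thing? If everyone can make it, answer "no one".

Bashir, Clara, Dmitri, Grace, Jonas, Mei

Bashir in UTC: 14:00-18:25 (add 3h to convert from UTC-3).
Imani in UTC: 10:10-11:20, 14:10-17:10, 18:30-19:00 (add 8h to convert from UTC-8).
Dmitri in UTC: 10:35-11:50, 15:10-18:15 (add 3h to convert from UTC-3).
Mei in UTC: 11:40-12:15, 14:30-17:30 (add 3h to convert from UTC-3).
Grace in UTC: 13:50-16:45 (add 3h to convert from UTC-3).
Clara in UTC: 12:50-17:30 (add 3h to convert from UTC-3).
Jonas in UTC: 15:10-17:30 (add 8h to convert from UTC-8).
Bashir: not fully free for 10:25-10:45. Imani: free for 10:25-10:45. Dmitri: not fully free for 10:25-10:45. Mei: not fully free for 10:25-10:45. Grace: not fully free for 10:25-10:45. Clara: not fully free for 10:25-10:45. Jonas: not fully free for 10:25-10:45.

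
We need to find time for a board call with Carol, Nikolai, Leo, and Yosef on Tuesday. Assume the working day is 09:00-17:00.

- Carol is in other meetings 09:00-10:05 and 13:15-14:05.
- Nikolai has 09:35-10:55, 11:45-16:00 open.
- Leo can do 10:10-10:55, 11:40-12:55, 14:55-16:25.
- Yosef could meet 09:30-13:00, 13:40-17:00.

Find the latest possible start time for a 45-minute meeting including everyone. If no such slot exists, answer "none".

15:15

Carol free: 10:05-13:15, 14:05-17:00 (invert busy blocks within the working day).
Nikolai free: 09:35-10:55, 11:45-16:00.
Leo free: 10:10-10:55, 11:40-12:55, 14:55-16:25.
Yosef free: 09:30-13:00, 13:40-17:00.
Carol ∩ Nikolai: 10:05-10:55, 11:45-13:15, 14:05-16:00.
Carol ∩ Nikolai ∩ Leo: 10:10-10:55, 11:45-12:55, 14:55-16:00.
Carol ∩ Nikolai ∩ Leo ∩ Yosef: 10:10-10:55, 11:45-12:55, 14:55-16:00.
The last common window of at least 45 minutes is 14:55-16:00; a 45-minute meeting can start as late as 15:15 and still end by 16:00.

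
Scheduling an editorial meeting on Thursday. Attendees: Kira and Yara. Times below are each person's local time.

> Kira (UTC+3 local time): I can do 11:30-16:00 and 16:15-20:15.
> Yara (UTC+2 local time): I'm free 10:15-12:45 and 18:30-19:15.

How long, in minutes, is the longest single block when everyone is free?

Kira in UTC: 08:30-13:00, 13:15-17:15 (subtract 3h to convert from UTC+3).
Yara in UTC: 08:15-10:45, 16:30-17:15 (subtract 2h to convert from UTC+2).
Kira ∩ Yara: 08:30-10:45, 16:30-17:15.
The longest is 08:30-10:45 at 135 minutes.

135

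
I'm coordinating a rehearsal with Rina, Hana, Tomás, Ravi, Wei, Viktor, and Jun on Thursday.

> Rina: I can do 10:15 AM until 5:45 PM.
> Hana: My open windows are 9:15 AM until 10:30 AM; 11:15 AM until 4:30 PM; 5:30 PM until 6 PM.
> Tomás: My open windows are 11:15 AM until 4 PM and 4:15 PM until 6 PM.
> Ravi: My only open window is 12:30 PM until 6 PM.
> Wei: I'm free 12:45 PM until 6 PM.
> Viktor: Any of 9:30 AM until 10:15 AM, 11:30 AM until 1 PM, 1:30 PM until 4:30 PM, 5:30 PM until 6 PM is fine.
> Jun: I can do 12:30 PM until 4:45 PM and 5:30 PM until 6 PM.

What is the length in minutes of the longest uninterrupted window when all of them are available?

Rina ∩ Hana: 10:15-10:30, 11:15-16:30, 17:30-17:45.
Rina ∩ Hana ∩ Tomás: 11:15-16:00, 16:15-16:30, 17:30-17:45.
Rina ∩ Hana ∩ Tomás ∩ Ravi: 12:30-16:00, 16:15-16:30, 17:30-17:45.
Rina ∩ Hana ∩ Tomás ∩ Ravi ∩ Wei: 12:45-16:00, 16:15-16:30, 17:30-17:45.
Rina ∩ Hana ∩ Tomás ∩ Ravi ∩ Wei ∩ Viktor: 12:45-13:00, 13:30-16:00, 16:15-16:30, 17:30-17:45.
Rina ∩ Hana ∩ Tomás ∩ Ravi ∩ Wei ∩ Viktor ∩ Jun: 12:45-13:00, 13:30-16:00, 16:15-16:30, 17:30-17:45.
The longest is 13:30-16:00 at 150 minutes.

150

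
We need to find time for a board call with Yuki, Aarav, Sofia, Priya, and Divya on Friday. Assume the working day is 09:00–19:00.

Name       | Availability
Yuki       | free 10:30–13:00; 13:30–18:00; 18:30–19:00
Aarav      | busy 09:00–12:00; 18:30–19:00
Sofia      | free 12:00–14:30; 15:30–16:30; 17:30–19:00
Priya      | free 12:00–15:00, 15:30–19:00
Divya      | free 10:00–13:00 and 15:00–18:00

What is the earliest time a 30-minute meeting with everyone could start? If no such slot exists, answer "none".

Yuki free: 10:30-13:00, 13:30-18:00, 18:30-19:00.
Aarav free: 12:00-18:30 (invert busy blocks within the working day).
Sofia free: 12:00-14:30, 15:30-16:30, 17:30-19:00.
Priya free: 12:00-15:00, 15:30-19:00.
Divya free: 10:00-13:00, 15:00-18:00.
Yuki ∩ Aarav: 12:00-13:00, 13:30-18:00.
Yuki ∩ Aarav ∩ Sofia: 12:00-13:00, 13:30-14:30, 15:30-16:30, 17:30-18:00.
Yuki ∩ Aarav ∩ Sofia ∩ Priya: 12:00-13:00, 13:30-14:30, 15:30-16:30, 17:30-18:00.
Yuki ∩ Aarav ∩ Sofia ∩ Priya ∩ Divya: 12:00-13:00, 15:30-16:30, 17:30-18:00.
So the common availability across everyone is 12:00-13:00, 15:30-16:30, 17:30-18:00.
The first common window of at least 30 minutes is 12:00-13:00, so the earliest start is 12:00.

12:00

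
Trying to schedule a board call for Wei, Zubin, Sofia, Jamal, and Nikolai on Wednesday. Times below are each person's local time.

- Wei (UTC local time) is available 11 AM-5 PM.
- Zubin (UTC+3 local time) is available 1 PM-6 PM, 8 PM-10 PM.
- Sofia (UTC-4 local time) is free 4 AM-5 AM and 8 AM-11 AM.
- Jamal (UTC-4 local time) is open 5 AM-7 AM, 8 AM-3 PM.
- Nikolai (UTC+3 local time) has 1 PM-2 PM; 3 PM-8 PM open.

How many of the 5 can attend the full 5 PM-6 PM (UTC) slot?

Wei in UTC: 11:00-17:00.
Zubin in UTC: 10:00-15:00, 17:00-19:00 (subtract 3h to convert from UTC+3).
Sofia in UTC: 08:00-09:00, 12:00-15:00 (add 4h to convert from UTC-4).
Jamal in UTC: 09:00-11:00, 12:00-19:00 (add 4h to convert from UTC-4).
Nikolai in UTC: 10:00-11:00, 12:00-17:00 (subtract 3h to convert from UTC+3).
Zubin and Jamal can make the full 17:00-18:00 slot — that's 2.

2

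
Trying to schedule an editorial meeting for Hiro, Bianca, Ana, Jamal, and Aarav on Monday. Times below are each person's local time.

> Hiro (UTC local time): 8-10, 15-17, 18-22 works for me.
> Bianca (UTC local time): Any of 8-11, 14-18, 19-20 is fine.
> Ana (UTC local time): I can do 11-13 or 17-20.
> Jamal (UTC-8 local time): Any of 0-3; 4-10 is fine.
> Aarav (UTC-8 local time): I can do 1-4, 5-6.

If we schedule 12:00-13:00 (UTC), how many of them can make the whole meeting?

Hiro in UTC: 08:00-10:00, 15:00-17:00, 18:00-22:00.
Bianca in UTC: 08:00-11:00, 14:00-18:00, 19:00-20:00.
Ana in UTC: 11:00-13:00, 17:00-20:00.
Jamal in UTC: 08:00-11:00, 12:00-18:00 (add 8h to convert from UTC-8).
Aarav in UTC: 09:00-12:00, 13:00-14:00 (add 8h to convert from UTC-8).
Ana and Jamal can make the full 12:00-13:00 slot — that's 2.

2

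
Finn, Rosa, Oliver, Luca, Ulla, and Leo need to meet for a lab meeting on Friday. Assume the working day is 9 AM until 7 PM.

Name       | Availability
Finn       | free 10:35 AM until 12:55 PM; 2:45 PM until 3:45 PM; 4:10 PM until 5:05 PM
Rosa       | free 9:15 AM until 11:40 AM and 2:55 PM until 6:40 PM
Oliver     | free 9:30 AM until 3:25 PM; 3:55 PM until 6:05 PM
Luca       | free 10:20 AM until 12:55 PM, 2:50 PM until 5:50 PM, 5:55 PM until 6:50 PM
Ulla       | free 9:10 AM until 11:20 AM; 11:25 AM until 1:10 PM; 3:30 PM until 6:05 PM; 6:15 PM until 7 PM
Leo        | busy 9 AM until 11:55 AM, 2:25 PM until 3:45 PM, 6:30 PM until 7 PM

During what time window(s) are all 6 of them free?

16:10-17:05

Finn free: 10:35-12:55, 14:45-15:45, 16:10-17:05.
Rosa free: 09:15-11:40, 14:55-18:40.
Oliver free: 09:30-15:25, 15:55-18:05.
Luca free: 10:20-12:55, 14:50-17:50, 17:55-18:50.
Ulla free: 09:10-11:20, 11:25-13:10, 15:30-18:05, 18:15-19:00.
Leo free: 11:55-14:25, 15:45-18:30 (invert busy blocks within the working day).
Finn ∩ Rosa: 10:35-11:40, 14:55-15:45, 16:10-17:05.
Finn ∩ Rosa ∩ Oliver: 10:35-11:40, 14:55-15:25, 16:10-17:05.
Finn ∩ Rosa ∩ Oliver ∩ Luca: 10:35-11:40, 14:55-15:25, 16:10-17:05.
Finn ∩ Rosa ∩ Oliver ∩ Luca ∩ Ulla: 10:35-11:20, 11:25-11:40, 16:10-17:05.
Finn ∩ Rosa ∩ Oliver ∩ Luca ∩ Ulla ∩ Leo: 16:10-17:05.
Those are the intersection windows.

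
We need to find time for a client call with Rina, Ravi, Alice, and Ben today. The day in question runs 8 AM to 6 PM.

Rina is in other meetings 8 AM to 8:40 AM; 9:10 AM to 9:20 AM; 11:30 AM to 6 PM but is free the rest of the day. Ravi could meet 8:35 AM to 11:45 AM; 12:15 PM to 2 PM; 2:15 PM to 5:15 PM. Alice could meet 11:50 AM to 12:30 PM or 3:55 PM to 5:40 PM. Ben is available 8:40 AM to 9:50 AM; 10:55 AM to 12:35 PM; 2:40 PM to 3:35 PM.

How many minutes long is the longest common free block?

Rina free: 08:40-09:10, 09:20-11:30 (invert busy blocks within the working day).
Ravi free: 08:35-11:45, 12:15-14:00, 14:15-17:15.
Alice free: 11:50-12:30, 15:55-17:40.
Ben free: 08:40-09:50, 10:55-12:35, 14:40-15:35.
Rina ∩ Ravi: 08:40-09:10, 09:20-11:30.
Rina ∩ Ravi ∩ Alice: ∅.
Rina ∩ Ravi ∩ Alice ∩ Ben: ∅.
There is no time when everyone is free.
No common window exists, so the longest block is 0 minutes.

0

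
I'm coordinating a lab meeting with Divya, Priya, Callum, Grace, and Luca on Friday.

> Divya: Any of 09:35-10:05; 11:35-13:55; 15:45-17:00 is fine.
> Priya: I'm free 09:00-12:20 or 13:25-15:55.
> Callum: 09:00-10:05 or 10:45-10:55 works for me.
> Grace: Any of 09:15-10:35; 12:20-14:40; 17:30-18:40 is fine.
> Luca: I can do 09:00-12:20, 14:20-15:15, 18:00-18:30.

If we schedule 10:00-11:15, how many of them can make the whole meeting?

2

Priya and Luca can make the full 10:00-11:15 slot — that's 2.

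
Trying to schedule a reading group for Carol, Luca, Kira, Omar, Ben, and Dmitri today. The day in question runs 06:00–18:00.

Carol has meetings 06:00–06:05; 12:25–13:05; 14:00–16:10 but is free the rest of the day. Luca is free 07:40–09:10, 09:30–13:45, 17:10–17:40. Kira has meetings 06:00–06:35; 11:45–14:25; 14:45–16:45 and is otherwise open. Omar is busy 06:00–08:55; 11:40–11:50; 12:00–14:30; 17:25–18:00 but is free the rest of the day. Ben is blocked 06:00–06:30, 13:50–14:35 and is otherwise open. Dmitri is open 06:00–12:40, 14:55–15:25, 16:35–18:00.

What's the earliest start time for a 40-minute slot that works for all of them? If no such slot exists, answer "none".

09:30

Carol free: 06:05-12:25, 13:05-14:00, 16:10-18:00 (invert busy blocks within the working day).
Luca free: 07:40-09:10, 09:30-13:45, 17:10-17:40.
Kira free: 06:35-11:45, 14:25-14:45, 16:45-18:00 (invert busy blocks within the working day).
Omar free: 08:55-11:40, 11:50-12:00, 14:30-17:25 (invert busy blocks within the working day).
Ben free: 06:30-13:50, 14:35-18:00 (invert busy blocks within the working day).
Dmitri free: 06:00-12:40, 14:55-15:25, 16:35-18:00.
Carol ∩ Luca: 07:40-09:10, 09:30-12:25, 13:05-13:45, 17:10-17:40.
Carol ∩ Luca ∩ Kira: 07:40-09:10, 09:30-11:45, 17:10-17:40.
Carol ∩ Luca ∩ Kira ∩ Omar: 08:55-09:10, 09:30-11:40, 17:10-17:25.
Carol ∩ Luca ∩ Kira ∩ Omar ∩ Ben: 08:55-09:10, 09:30-11:40, 17:10-17:25.
Carol ∩ Luca ∩ Kira ∩ Omar ∩ Ben ∩ Dmitri: 08:55-09:10, 09:30-11:40, 17:10-17:25.
The first common window of at least 40 minutes is 09:30-11:40, so the earliest start is 09:30.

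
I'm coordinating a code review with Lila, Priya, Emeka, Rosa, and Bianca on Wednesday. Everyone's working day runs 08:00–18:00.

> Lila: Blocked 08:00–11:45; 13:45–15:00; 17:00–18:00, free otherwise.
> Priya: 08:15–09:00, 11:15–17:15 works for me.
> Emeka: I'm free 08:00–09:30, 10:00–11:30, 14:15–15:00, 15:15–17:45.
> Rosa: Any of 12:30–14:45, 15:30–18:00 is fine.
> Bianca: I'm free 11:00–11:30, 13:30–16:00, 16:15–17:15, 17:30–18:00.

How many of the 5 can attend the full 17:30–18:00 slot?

Lila free: 11:45-13:45, 15:00-17:00 (invert busy blocks within the working day).
Priya free: 08:15-09:00, 11:15-17:15.
Emeka free: 08:00-09:30, 10:00-11:30, 14:15-15:00, 15:15-17:45.
Rosa free: 12:30-14:45, 15:30-18:00.
Bianca free: 11:00-11:30, 13:30-16:00, 16:15-17:15, 17:30-18:00.
Rosa and Bianca can make the full 17:30-18:00 slot — that's 2.

2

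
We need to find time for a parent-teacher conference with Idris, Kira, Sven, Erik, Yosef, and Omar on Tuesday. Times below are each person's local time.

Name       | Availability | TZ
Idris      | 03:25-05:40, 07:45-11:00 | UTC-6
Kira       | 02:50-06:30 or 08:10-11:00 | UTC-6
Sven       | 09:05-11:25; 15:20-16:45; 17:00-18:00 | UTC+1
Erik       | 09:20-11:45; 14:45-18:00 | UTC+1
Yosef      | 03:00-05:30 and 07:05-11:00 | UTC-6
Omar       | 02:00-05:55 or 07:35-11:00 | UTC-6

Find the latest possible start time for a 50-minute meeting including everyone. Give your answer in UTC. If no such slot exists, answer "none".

16:10

Idris in UTC: 09:25-11:40, 13:45-17:00 (add 6h to convert from UTC-6).
Kira in UTC: 08:50-12:30, 14:10-17:00 (add 6h to convert from UTC-6).
Sven in UTC: 08:05-10:25, 14:20-15:45, 16:00-17:00 (subtract 1h to convert from UTC+1).
Erik in UTC: 08:20-10:45, 13:45-17:00 (subtract 1h to convert from UTC+1).
Yosef in UTC: 09:00-11:30, 13:05-17:00 (add 6h to convert from UTC-6).
Omar in UTC: 08:00-11:55, 13:35-17:00 (add 6h to convert from UTC-6).
Idris ∩ Kira: 09:25-11:40, 14:10-17:00.
Idris ∩ Kira ∩ Sven: 09:25-10:25, 14:20-15:45, 16:00-17:00.
Idris ∩ Kira ∩ Sven ∩ Erik: 09:25-10:25, 14:20-15:45, 16:00-17:00.
Idris ∩ Kira ∩ Sven ∩ Erik ∩ Yosef: 09:25-10:25, 14:20-15:45, 16:00-17:00.
Idris ∩ Kira ∩ Sven ∩ Erik ∩ Yosef ∩ Omar: 09:25-10:25, 14:20-15:45, 16:00-17:00.
The last common window of at least 50 minutes is 16:00-17:00; a 50-minute meeting can start as late as 16:10 and still end by 17:00.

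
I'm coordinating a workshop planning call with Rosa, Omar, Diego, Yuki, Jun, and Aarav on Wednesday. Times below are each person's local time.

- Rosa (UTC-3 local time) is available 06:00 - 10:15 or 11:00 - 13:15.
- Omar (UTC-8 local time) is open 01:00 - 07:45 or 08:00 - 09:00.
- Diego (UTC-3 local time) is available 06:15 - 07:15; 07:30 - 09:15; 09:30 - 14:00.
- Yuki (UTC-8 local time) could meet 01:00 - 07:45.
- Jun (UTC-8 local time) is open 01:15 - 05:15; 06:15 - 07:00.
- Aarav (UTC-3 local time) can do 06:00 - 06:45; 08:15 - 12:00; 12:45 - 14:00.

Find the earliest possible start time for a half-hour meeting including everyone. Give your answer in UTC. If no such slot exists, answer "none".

09:15

Rosa in UTC: 09:00-13:15, 14:00-16:15 (add 3h to convert from UTC-3).
Omar in UTC: 09:00-15:45, 16:00-17:00 (add 8h to convert from UTC-8).
Diego in UTC: 09:15-10:15, 10:30-12:15, 12:30-17:00 (add 3h to convert from UTC-3).
Yuki in UTC: 09:00-15:45 (add 8h to convert from UTC-8).
Jun in UTC: 09:15-13:15, 14:15-15:00 (add 8h to convert from UTC-8).
Aarav in UTC: 09:00-09:45, 11:15-15:00, 15:45-17:00 (add 3h to convert from UTC-3).
Rosa ∩ Omar: 09:00-13:15, 14:00-15:45, 16:00-16:15.
Rosa ∩ Omar ∩ Diego: 09:15-10:15, 10:30-12:15, 12:30-13:15, 14:00-15:45, 16:00-16:15.
Rosa ∩ Omar ∩ Diego ∩ Yuki: 09:15-10:15, 10:30-12:15, 12:30-13:15, 14:00-15:45.
Rosa ∩ Omar ∩ Diego ∩ Yuki ∩ Jun: 09:15-10:15, 10:30-12:15, 12:30-13:15, 14:15-15:00.
Rosa ∩ Omar ∩ Diego ∩ Yuki ∩ Jun ∩ Aarav: 09:15-09:45, 11:15-12:15, 12:30-13:15, 14:15-15:00.
So the common availability across everyone is 09:15-09:45, 11:15-12:15, 12:30-13:15, 14:15-15:00.
The first common window of at least 30 minutes is 09:15-09:45, so the earliest start is 09:15.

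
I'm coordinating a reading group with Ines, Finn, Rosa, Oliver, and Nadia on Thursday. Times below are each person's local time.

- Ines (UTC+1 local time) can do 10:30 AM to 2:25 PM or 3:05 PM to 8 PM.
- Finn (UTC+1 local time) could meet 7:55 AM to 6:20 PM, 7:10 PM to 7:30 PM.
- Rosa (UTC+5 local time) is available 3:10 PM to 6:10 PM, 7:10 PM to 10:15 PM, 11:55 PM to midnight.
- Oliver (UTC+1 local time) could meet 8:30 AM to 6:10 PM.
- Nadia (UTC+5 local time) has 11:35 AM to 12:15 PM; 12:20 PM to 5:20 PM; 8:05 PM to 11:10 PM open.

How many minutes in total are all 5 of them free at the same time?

255

Ines in UTC: 09:30-13:25, 14:05-19:00 (subtract 1h to convert from UTC+1).
Finn in UTC: 06:55-17:20, 18:10-18:30 (subtract 1h to convert from UTC+1).
Rosa in UTC: 10:10-13:10, 14:10-17:15, 18:55-19:00 (subtract 5h to convert from UTC+5).
Oliver in UTC: 07:30-17:10 (subtract 1h to convert from UTC+1).
Nadia in UTC: 06:35-07:15, 07:20-12:20, 15:05-18:10 (subtract 5h to convert from UTC+5).
Ines ∩ Finn: 09:30-13:25, 14:05-17:20, 18:10-18:30.
Ines ∩ Finn ∩ Rosa: 10:10-13:10, 14:10-17:15.
Ines ∩ Finn ∩ Rosa ∩ Oliver: 10:10-13:10, 14:10-17:10.
Ines ∩ Finn ∩ Rosa ∩ Oliver ∩ Nadia: 10:10-12:20, 15:05-17:10.
Summing the common windows: 130 + 125 = 255 minutes.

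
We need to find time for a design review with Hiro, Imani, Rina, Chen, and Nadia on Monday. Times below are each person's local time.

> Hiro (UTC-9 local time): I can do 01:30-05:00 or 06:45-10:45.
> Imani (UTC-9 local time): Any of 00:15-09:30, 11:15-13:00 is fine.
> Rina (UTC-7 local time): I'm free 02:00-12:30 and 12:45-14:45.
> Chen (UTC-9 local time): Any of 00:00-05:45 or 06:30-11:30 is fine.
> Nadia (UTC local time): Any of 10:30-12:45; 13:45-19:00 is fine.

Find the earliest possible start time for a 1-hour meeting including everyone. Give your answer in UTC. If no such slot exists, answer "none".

Hiro in UTC: 10:30-14:00, 15:45-19:45 (add 9h to convert from UTC-9).
Imani in UTC: 09:15-18:30, 20:15-22:00 (add 9h to convert from UTC-9).
Rina in UTC: 09:00-19:30, 19:45-21:45 (add 7h to convert from UTC-7).
Chen in UTC: 09:00-14:45, 15:30-20:30 (add 9h to convert from UTC-9).
Nadia in UTC: 10:30-12:45, 13:45-19:00.
Hiro ∩ Imani: 10:30-14:00, 15:45-18:30.
Hiro ∩ Imani ∩ Rina: 10:30-14:00, 15:45-18:30.
Hiro ∩ Imani ∩ Rina ∩ Chen: 10:30-14:00, 15:45-18:30.
Hiro ∩ Imani ∩ Rina ∩ Chen ∩ Nadia: 10:30-12:45, 13:45-14:00, 15:45-18:30.
Those are the intersection windows.
The first common window of at least 60 minutes is 10:30-12:45, so the earliest start is 10:30.

10:30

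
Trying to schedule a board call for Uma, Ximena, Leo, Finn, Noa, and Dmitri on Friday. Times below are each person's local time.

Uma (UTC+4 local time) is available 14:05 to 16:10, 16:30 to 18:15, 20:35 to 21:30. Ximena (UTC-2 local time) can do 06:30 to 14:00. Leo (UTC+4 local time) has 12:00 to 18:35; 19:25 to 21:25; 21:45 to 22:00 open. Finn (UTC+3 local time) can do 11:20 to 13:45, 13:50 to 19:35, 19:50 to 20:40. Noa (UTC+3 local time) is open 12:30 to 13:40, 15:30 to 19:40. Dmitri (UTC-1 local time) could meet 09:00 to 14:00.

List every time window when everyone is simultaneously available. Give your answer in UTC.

Uma in UTC: 10:05-12:10, 12:30-14:15, 16:35-17:30 (subtract 4h to convert from UTC+4).
Ximena in UTC: 08:30-16:00 (add 2h to convert from UTC-2).
Leo in UTC: 08:00-14:35, 15:25-17:25, 17:45-18:00 (subtract 4h to convert from UTC+4).
Finn in UTC: 08:20-10:45, 10:50-16:35, 16:50-17:40 (subtract 3h to convert from UTC+3).
Noa in UTC: 09:30-10:40, 12:30-16:40 (subtract 3h to convert from UTC+3).
Dmitri in UTC: 10:00-15:00 (add 1h to convert from UTC-1).
Uma ∩ Ximena: 10:05-12:10, 12:30-14:15.
Uma ∩ Ximena ∩ Leo: 10:05-12:10, 12:30-14:15.
Uma ∩ Ximena ∩ Leo ∩ Finn: 10:05-10:45, 10:50-12:10, 12:30-14:15.
Uma ∩ Ximena ∩ Leo ∩ Finn ∩ Noa: 10:05-10:40, 12:30-14:15.
Uma ∩ Ximena ∩ Leo ∩ Finn ∩ Noa ∩ Dmitri: 10:05-10:40, 12:30-14:15.

10:05-10:40, 12:30-14:15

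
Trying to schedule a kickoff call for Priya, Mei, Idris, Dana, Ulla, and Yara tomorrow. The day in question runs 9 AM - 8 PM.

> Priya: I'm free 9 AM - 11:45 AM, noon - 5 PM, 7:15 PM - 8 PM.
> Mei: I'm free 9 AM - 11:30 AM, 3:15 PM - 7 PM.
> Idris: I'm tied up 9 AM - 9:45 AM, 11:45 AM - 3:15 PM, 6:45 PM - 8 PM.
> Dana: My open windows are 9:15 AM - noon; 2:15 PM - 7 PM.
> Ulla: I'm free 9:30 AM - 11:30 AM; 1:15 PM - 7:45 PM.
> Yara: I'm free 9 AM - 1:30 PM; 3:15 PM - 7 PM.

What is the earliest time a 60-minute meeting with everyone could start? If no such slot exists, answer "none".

Priya free: 09:00-11:45, 12:00-17:00, 19:15-20:00.
Mei free: 09:00-11:30, 15:15-19:00.
Idris free: 09:45-11:45, 15:15-18:45 (invert busy blocks within the working day).
Dana free: 09:15-12:00, 14:15-19:00.
Ulla free: 09:30-11:30, 13:15-19:45.
Yara free: 09:00-13:30, 15:15-19:00.
Priya ∩ Mei: 09:00-11:30, 15:15-17:00.
Priya ∩ Mei ∩ Idris: 09:45-11:30, 15:15-17:00.
Priya ∩ Mei ∩ Idris ∩ Dana: 09:45-11:30, 15:15-17:00.
Priya ∩ Mei ∩ Idris ∩ Dana ∩ Ulla: 09:45-11:30, 15:15-17:00.
Priya ∩ Mei ∩ Idris ∩ Dana ∩ Ulla ∩ Yara: 09:45-11:30, 15:15-17:00.
The first common window of at least 60 minutes is 09:45-11:30, so the earliest start is 09:45.

09:45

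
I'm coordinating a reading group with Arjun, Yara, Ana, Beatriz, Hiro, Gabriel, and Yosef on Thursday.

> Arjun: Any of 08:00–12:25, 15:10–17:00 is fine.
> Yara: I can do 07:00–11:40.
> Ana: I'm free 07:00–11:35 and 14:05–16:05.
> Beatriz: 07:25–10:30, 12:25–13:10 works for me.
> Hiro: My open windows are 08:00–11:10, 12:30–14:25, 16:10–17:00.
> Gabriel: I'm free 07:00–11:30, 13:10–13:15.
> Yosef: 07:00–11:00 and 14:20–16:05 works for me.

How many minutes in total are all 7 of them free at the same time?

150

Arjun ∩ Yara: 08:00-11:40.
Arjun ∩ Yara ∩ Ana: 08:00-11:35.
Arjun ∩ Yara ∩ Ana ∩ Beatriz: 08:00-10:30.
Arjun ∩ Yara ∩ Ana ∩ Beatriz ∩ Hiro: 08:00-10:30.
Arjun ∩ Yara ∩ Ana ∩ Beatriz ∩ Hiro ∩ Gabriel: 08:00-10:30.
Arjun ∩ Yara ∩ Ana ∩ Beatriz ∩ Hiro ∩ Gabriel ∩ Yosef: 08:00-10:30.
That's a single block of 150 minutes.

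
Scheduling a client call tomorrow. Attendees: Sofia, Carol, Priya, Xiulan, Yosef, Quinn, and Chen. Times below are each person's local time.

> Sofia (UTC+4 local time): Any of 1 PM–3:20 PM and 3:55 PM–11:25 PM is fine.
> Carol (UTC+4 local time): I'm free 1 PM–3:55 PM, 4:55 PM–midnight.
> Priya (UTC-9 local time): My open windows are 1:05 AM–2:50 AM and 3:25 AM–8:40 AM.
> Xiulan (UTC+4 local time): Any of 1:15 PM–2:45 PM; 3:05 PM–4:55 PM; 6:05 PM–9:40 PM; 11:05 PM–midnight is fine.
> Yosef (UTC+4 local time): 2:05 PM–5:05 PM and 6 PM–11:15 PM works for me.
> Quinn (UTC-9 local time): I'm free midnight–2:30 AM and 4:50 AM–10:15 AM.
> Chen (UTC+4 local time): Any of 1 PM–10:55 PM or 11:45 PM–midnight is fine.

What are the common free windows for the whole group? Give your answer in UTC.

10:05-10:45, 11:05-11:20, 14:05-17:40

Sofia in UTC: 09:00-11:20, 11:55-19:25 (subtract 4h to convert from UTC+4).
Carol in UTC: 09:00-11:55, 12:55-20:00 (subtract 4h to convert from UTC+4).
Priya in UTC: 10:05-11:50, 12:25-17:40 (add 9h to convert from UTC-9).
Xiulan in UTC: 09:15-10:45, 11:05-12:55, 14:05-17:40, 19:05-20:00 (subtract 4h to convert from UTC+4).
Yosef in UTC: 10:05-13:05, 14:00-19:15 (subtract 4h to convert from UTC+4).
Quinn in UTC: 09:00-11:30, 13:50-19:15 (add 9h to convert from UTC-9).
Chen in UTC: 09:00-18:55, 19:45-20:00 (subtract 4h to convert from UTC+4).
Sofia ∩ Carol: 09:00-11:20, 12:55-19:25.
Sofia ∩ Carol ∩ Priya: 10:05-11:20, 12:55-17:40.
Sofia ∩ Carol ∩ Priya ∩ Xiulan: 10:05-10:45, 11:05-11:20, 14:05-17:40.
Sofia ∩ Carol ∩ Priya ∩ Xiulan ∩ Yosef: 10:05-10:45, 11:05-11:20, 14:05-17:40.
Sofia ∩ Carol ∩ Priya ∩ Xiulan ∩ Yosef ∩ Quinn: 10:05-10:45, 11:05-11:20, 14:05-17:40.
Sofia ∩ Carol ∩ Priya ∩ Xiulan ∩ Yosef ∩ Quinn ∩ Chen: 10:05-10:45, 11:05-11:20, 14:05-17:40.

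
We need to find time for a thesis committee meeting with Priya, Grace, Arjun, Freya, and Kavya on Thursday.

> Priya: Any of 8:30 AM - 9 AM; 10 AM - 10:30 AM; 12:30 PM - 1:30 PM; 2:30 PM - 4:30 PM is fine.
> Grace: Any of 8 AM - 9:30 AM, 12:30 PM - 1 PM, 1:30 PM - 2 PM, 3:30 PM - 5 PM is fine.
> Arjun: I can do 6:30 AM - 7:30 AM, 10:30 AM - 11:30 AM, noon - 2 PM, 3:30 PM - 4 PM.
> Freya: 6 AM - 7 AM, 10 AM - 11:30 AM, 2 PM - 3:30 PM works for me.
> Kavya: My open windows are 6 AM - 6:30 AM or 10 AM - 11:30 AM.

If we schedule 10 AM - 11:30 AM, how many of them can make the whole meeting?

2

Freya and Kavya can make the full 10:00-11:30 slot — that's 2.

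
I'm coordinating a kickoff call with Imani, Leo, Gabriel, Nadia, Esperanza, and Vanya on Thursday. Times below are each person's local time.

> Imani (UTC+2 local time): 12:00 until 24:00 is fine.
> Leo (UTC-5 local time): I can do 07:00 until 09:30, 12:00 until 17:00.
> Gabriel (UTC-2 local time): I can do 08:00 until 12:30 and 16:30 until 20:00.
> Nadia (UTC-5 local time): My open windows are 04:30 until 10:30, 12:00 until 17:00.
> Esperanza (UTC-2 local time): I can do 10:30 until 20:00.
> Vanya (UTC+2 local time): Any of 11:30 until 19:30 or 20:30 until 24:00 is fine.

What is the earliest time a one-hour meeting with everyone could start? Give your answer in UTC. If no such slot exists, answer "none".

12:30

Imani in UTC: 10:00-22:00 (subtract 2h to convert from UTC+2).
Leo in UTC: 12:00-14:30, 17:00-22:00 (add 5h to convert from UTC-5).
Gabriel in UTC: 10:00-14:30, 18:30-22:00 (add 2h to convert from UTC-2).
Nadia in UTC: 09:30-15:30, 17:00-22:00 (add 5h to convert from UTC-5).
Esperanza in UTC: 12:30-22:00 (add 2h to convert from UTC-2).
Vanya in UTC: 09:30-17:30, 18:30-22:00 (subtract 2h to convert from UTC+2).
Imani ∩ Leo: 12:00-14:30, 17:00-22:00.
Imani ∩ Leo ∩ Gabriel: 12:00-14:30, 18:30-22:00.
Imani ∩ Leo ∩ Gabriel ∩ Nadia: 12:00-14:30, 18:30-22:00.
Imani ∩ Leo ∩ Gabriel ∩ Nadia ∩ Esperanza: 12:30-14:30, 18:30-22:00.
Imani ∩ Leo ∩ Gabriel ∩ Nadia ∩ Esperanza ∩ Vanya: 12:30-14:30, 18:30-22:00.
Those are the intersection windows.
The first common window of at least 60 minutes is 12:30-14:30, so the earliest start is 12:30.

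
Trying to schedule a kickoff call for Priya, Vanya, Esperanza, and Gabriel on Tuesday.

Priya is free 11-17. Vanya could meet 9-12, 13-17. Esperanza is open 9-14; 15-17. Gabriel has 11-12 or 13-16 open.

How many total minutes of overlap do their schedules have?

Priya ∩ Vanya: 11:00-12:00, 13:00-17:00.
Priya ∩ Vanya ∩ Esperanza: 11:00-12:00, 13:00-14:00, 15:00-17:00.
Priya ∩ Vanya ∩ Esperanza ∩ Gabriel: 11:00-12:00, 13:00-14:00, 15:00-16:00.
Summing the common windows: 60 + 60 + 60 = 180 minutes.

180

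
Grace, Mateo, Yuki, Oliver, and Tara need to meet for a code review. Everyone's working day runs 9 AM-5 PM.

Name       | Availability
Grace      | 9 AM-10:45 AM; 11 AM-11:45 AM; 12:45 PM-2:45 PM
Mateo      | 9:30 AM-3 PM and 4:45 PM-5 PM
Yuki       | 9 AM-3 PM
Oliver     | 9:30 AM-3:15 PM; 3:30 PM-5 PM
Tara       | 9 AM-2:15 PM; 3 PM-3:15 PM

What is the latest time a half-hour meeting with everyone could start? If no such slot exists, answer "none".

Grace ∩ Mateo: 09:30-10:45, 11:00-11:45, 12:45-14:45.
Grace ∩ Mateo ∩ Yuki: 09:30-10:45, 11:00-11:45, 12:45-14:45.
Grace ∩ Mateo ∩ Yuki ∩ Oliver: 09:30-10:45, 11:00-11:45, 12:45-14:45.
Grace ∩ Mateo ∩ Yuki ∩ Oliver ∩ Tara: 09:30-10:45, 11:00-11:45, 12:45-14:15.
The last common window of at least 30 minutes is 12:45-14:15; a 30-minute meeting can start as late as 13:45 and still end by 14:15.

13:45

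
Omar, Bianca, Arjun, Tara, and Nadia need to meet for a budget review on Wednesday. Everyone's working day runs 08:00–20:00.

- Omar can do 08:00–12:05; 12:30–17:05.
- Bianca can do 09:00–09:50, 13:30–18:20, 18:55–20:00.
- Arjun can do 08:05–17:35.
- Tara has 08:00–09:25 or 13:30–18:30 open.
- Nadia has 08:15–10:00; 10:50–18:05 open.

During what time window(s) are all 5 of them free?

Omar ∩ Bianca: 09:00-09:50, 13:30-17:05.
Omar ∩ Bianca ∩ Arjun: 09:00-09:50, 13:30-17:05.
Omar ∩ Bianca ∩ Arjun ∩ Tara: 09:00-09:25, 13:30-17:05.
Omar ∩ Bianca ∩ Arjun ∩ Tara ∩ Nadia: 09:00-09:25, 13:30-17:05.
Those are the intersection windows.

09:00-09:25, 13:30-17:05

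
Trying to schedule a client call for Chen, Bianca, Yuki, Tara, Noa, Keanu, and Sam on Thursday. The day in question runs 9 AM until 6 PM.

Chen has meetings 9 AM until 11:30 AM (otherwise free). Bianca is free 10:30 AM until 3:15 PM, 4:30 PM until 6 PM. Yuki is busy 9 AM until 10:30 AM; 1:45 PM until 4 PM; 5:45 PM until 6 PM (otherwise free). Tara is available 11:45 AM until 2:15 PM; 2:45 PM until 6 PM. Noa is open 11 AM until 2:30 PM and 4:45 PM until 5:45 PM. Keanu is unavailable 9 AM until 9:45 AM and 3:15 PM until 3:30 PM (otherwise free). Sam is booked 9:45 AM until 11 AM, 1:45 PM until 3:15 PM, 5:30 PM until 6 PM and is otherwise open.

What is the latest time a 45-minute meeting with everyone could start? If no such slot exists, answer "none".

16:45

Chen free: 11:30-18:00 (invert busy blocks within the working day).
Bianca free: 10:30-15:15, 16:30-18:00.
Yuki free: 10:30-13:45, 16:00-17:45 (invert busy blocks within the working day).
Tara free: 11:45-14:15, 14:45-18:00.
Noa free: 11:00-14:30, 16:45-17:45.
Keanu free: 09:45-15:15, 15:30-18:00 (invert busy blocks within the working day).
Sam free: 09:00-09:45, 11:00-13:45, 15:15-17:30 (invert busy blocks within the working day).
Chen ∩ Bianca: 11:30-15:15, 16:30-18:00.
Chen ∩ Bianca ∩ Yuki: 11:30-13:45, 16:30-17:45.
Chen ∩ Bianca ∩ Yuki ∩ Tara: 11:45-13:45, 16:30-17:45.
Chen ∩ Bianca ∩ Yuki ∩ Tara ∩ Noa: 11:45-13:45, 16:45-17:45.
Chen ∩ Bianca ∩ Yuki ∩ Tara ∩ Noa ∩ Keanu: 11:45-13:45, 16:45-17:45.
Chen ∩ Bianca ∩ Yuki ∩ Tara ∩ Noa ∩ Keanu ∩ Sam: 11:45-13:45, 16:45-17:30.
So the common availability across everyone is 11:45-13:45, 16:45-17:30.
The last common window of at least 45 minutes is 16:45-17:30; a 45-minute meeting can start as late as 16:45 and still end by 17:30.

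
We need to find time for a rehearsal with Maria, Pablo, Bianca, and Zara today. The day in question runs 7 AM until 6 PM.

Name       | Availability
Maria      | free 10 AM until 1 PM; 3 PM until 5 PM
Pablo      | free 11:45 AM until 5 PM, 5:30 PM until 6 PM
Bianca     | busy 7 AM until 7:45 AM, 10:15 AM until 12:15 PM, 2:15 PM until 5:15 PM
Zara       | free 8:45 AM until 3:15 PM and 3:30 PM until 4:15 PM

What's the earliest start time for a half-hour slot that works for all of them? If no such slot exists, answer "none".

Maria free: 10:00-13:00, 15:00-17:00.
Pablo free: 11:45-17:00, 17:30-18:00.
Bianca free: 07:45-10:15, 12:15-14:15, 17:15-18:00 (invert busy blocks within the working day).
Zara free: 08:45-15:15, 15:30-16:15.
Maria ∩ Pablo: 11:45-13:00, 15:00-17:00.
Maria ∩ Pablo ∩ Bianca: 12:15-13:00.
Maria ∩ Pablo ∩ Bianca ∩ Zara: 12:15-13:00.
The first common window of at least 30 minutes is 12:15-13:00, so the earliest start is 12:15.

12:15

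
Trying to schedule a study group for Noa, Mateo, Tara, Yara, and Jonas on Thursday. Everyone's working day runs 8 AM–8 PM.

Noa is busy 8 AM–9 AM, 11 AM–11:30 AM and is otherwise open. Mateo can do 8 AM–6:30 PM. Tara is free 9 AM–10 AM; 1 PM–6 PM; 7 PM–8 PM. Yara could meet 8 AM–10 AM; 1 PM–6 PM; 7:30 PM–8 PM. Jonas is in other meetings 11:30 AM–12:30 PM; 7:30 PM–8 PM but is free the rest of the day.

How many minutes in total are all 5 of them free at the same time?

Noa free: 09:00-11:00, 11:30-20:00 (invert busy blocks within the working day).
Mateo free: 08:00-18:30.
Tara free: 09:00-10:00, 13:00-18:00, 19:00-20:00.
Yara free: 08:00-10:00, 13:00-18:00, 19:30-20:00.
Jonas free: 08:00-11:30, 12:30-19:30 (invert busy blocks within the working day).
Noa ∩ Mateo: 09:00-11:00, 11:30-18:30.
Noa ∩ Mateo ∩ Tara: 09:00-10:00, 13:00-18:00.
Noa ∩ Mateo ∩ Tara ∩ Yara: 09:00-10:00, 13:00-18:00.
Noa ∩ Mateo ∩ Tara ∩ Yara ∩ Jonas: 09:00-10:00, 13:00-18:00.
So the common availability across everyone is 09:00-10:00, 13:00-18:00.
Summing the common windows: 60 + 300 = 360 minutes.

360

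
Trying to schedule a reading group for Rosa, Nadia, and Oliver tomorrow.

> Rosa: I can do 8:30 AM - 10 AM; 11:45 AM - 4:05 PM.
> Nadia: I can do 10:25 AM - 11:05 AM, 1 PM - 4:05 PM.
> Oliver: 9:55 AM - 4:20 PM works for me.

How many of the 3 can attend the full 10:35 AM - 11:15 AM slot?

Oliver can make the full 10:35-11:15 slot — that's 1.

1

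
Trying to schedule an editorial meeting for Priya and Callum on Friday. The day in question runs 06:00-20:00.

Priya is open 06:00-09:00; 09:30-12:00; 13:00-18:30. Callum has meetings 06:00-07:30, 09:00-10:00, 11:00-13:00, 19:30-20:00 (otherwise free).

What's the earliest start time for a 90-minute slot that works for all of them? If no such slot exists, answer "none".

Priya free: 06:00-09:00, 09:30-12:00, 13:00-18:30.
Callum free: 07:30-09:00, 10:00-11:00, 13:00-19:30 (invert busy blocks within the working day).
Priya ∩ Callum: 07:30-09:00, 10:00-11:00, 13:00-18:30.
The first common window of at least 90 minutes is 07:30-09:00, so the earliest start is 07:30.

07:30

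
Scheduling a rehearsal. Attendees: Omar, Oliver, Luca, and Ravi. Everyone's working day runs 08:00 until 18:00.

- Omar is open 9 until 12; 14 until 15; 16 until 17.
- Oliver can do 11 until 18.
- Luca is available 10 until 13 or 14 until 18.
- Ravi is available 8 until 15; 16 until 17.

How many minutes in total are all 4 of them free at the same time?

Omar ∩ Oliver: 11:00-12:00, 14:00-15:00, 16:00-17:00.
Omar ∩ Oliver ∩ Luca: 11:00-12:00, 14:00-15:00, 16:00-17:00.
Omar ∩ Oliver ∩ Luca ∩ Ravi: 11:00-12:00, 14:00-15:00, 16:00-17:00.
Those are the intersection windows.
Summing the common windows: 60 + 60 + 60 = 180 minutes.

180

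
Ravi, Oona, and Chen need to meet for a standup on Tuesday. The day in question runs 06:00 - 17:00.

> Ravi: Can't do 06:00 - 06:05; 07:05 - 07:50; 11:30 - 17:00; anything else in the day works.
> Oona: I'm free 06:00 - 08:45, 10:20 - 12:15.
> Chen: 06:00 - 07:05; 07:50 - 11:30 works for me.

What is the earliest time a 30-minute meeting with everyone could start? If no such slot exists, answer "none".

Ravi free: 06:05-07:05, 07:50-11:30 (invert busy blocks within the working day).
Oona free: 06:00-08:45, 10:20-12:15.
Chen free: 06:00-07:05, 07:50-11:30.
Ravi ∩ Oona: 06:05-07:05, 07:50-08:45, 10:20-11:30.
Ravi ∩ Oona ∩ Chen: 06:05-07:05, 07:50-08:45, 10:20-11:30.
Those are the intersection windows.
The first common window of at least 30 minutes is 06:05-07:05, so the earliest start is 06:05.

06:05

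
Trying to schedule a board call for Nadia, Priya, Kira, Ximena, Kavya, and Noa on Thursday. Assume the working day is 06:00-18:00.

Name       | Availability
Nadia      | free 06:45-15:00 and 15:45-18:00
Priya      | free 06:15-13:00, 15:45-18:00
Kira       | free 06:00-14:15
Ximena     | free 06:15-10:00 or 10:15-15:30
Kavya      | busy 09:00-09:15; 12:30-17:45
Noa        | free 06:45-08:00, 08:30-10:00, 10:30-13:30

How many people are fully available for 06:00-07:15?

2

Nadia free: 06:45-15:00, 15:45-18:00.
Priya free: 06:15-13:00, 15:45-18:00.
Kira free: 06:00-14:15.
Ximena free: 06:15-10:00, 10:15-15:30.
Kavya free: 06:00-09:00, 09:15-12:30, 17:45-18:00 (invert busy blocks within the working day).
Noa free: 06:45-08:00, 08:30-10:00, 10:30-13:30.
Kira and Kavya can make the full 06:00-07:15 slot — that's 2.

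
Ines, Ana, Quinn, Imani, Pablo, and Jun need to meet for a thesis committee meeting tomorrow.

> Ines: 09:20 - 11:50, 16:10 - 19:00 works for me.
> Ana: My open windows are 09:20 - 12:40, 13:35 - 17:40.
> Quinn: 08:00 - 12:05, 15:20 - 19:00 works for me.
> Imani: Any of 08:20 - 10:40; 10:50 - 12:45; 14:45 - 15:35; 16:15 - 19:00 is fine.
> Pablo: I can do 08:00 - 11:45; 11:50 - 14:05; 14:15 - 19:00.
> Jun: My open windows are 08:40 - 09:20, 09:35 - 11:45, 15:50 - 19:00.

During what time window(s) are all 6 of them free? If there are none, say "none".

Ines ∩ Ana: 09:20-11:50, 16:10-17:40.
Ines ∩ Ana ∩ Quinn: 09:20-11:50, 16:10-17:40.
Ines ∩ Ana ∩ Quinn ∩ Imani: 09:20-10:40, 10:50-11:50, 16:15-17:40.
Ines ∩ Ana ∩ Quinn ∩ Imani ∩ Pablo: 09:20-10:40, 10:50-11:45, 16:15-17:40.
Ines ∩ Ana ∩ Quinn ∩ Imani ∩ Pablo ∩ Jun: 09:35-10:40, 10:50-11:45, 16:15-17:40.
So the common availability across everyone is 09:35-10:40, 10:50-11:45, 16:15-17:40.

09:35-10:40, 10:50-11:45, 16:15-17:40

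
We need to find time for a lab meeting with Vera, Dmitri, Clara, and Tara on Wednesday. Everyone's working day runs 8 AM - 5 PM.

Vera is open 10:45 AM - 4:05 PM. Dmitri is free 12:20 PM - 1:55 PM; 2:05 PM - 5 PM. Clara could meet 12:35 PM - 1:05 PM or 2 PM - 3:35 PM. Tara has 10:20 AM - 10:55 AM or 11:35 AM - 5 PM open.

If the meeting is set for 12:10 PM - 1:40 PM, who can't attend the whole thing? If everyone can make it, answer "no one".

Clara, Dmitri

Vera: free for 12:10-13:40. Dmitri: not fully free for 12:10-13:40. Clara: not fully free for 12:10-13:40. Tara: free for 12:10-13:40.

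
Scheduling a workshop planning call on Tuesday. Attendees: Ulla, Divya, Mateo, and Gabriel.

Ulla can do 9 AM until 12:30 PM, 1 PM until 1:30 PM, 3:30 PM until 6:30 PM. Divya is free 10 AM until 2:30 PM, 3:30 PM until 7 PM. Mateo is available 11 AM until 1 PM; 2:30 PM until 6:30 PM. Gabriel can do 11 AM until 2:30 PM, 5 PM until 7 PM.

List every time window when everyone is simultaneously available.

11:00-12:30, 17:00-18:30

Ulla ∩ Divya: 10:00-12:30, 13:00-13:30, 15:30-18:30.
Ulla ∩ Divya ∩ Mateo: 11:00-12:30, 15:30-18:30.
Ulla ∩ Divya ∩ Mateo ∩ Gabriel: 11:00-12:30, 17:00-18:30.
Those are the intersection windows.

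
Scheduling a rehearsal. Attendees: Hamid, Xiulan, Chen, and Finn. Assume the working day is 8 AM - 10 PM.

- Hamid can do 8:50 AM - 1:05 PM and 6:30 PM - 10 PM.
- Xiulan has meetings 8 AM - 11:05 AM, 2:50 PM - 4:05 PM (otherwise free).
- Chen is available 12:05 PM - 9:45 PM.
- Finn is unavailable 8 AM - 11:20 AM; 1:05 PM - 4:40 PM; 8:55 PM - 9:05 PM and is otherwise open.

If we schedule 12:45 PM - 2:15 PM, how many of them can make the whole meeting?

Hamid free: 08:50-13:05, 18:30-22:00.
Xiulan free: 11:05-14:50, 16:05-22:00 (invert busy blocks within the working day).
Chen free: 12:05-21:45.
Finn free: 11:20-13:05, 16:40-20:55, 21:05-22:00 (invert busy blocks within the working day).
Xiulan and Chen can make the full 12:45-14:15 slot — that's 2.

2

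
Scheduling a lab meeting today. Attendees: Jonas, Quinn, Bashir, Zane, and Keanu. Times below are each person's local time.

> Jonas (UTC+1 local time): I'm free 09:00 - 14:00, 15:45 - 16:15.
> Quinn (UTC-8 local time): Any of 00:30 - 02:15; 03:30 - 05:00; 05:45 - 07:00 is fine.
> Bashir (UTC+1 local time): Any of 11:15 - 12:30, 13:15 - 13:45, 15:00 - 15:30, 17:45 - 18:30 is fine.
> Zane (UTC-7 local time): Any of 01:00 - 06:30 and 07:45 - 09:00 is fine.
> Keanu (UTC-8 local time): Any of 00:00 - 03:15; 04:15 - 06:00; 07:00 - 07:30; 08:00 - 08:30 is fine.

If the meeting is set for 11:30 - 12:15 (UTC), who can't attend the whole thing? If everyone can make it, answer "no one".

Bashir, Keanu

Jonas in UTC: 08:00-13:00, 14:45-15:15 (subtract 1h to convert from UTC+1).
Quinn in UTC: 08:30-10:15, 11:30-13:00, 13:45-15:00 (add 8h to convert from UTC-8).
Bashir in UTC: 10:15-11:30, 12:15-12:45, 14:00-14:30, 16:45-17:30 (subtract 1h to convert from UTC+1).
Zane in UTC: 08:00-13:30, 14:45-16:00 (add 7h to convert from UTC-7).
Keanu in UTC: 08:00-11:15, 12:15-14:00, 15:00-15:30, 16:00-16:30 (add 8h to convert from UTC-8).
Jonas: free for 11:30-12:15. Quinn: free for 11:30-12:15. Bashir: not fully free for 11:30-12:15. Zane: free for 11:30-12:15. Keanu: not fully free for 11:30-12:15.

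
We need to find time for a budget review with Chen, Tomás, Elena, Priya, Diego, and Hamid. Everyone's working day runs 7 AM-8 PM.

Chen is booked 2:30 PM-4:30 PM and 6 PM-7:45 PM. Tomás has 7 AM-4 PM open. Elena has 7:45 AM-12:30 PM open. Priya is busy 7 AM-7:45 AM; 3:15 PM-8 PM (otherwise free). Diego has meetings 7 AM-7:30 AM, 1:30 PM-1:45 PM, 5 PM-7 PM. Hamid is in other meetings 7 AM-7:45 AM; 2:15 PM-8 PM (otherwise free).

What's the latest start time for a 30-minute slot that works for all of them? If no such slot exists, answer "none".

12:00

Chen free: 07:00-14:30, 16:30-18:00, 19:45-20:00 (invert busy blocks within the working day).
Tomás free: 07:00-16:00.
Elena free: 07:45-12:30.
Priya free: 07:45-15:15 (invert busy blocks within the working day).
Diego free: 07:30-13:30, 13:45-17:00, 19:00-20:00 (invert busy blocks within the working day).
Hamid free: 07:45-14:15 (invert busy blocks within the working day).
Chen ∩ Tomás: 07:00-14:30.
Chen ∩ Tomás ∩ Elena: 07:45-12:30.
Chen ∩ Tomás ∩ Elena ∩ Priya: 07:45-12:30.
Chen ∩ Tomás ∩ Elena ∩ Priya ∩ Diego: 07:45-12:30.
Chen ∩ Tomás ∩ Elena ∩ Priya ∩ Diego ∩ Hamid: 07:45-12:30.
The last common window of at least 30 minutes is 07:45-12:30; a 30-minute meeting can start as late as 12:00 and still end by 12:30.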